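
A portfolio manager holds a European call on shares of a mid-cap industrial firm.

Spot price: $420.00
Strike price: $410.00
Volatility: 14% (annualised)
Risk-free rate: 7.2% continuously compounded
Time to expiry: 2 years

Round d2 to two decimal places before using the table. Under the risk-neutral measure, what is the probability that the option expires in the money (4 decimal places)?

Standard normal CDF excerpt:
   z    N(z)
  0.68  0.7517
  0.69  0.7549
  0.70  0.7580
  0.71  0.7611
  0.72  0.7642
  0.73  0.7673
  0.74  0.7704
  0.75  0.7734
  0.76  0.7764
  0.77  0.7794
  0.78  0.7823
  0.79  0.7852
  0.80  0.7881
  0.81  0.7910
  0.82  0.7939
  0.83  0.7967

0.7734

σ√T = 0.14 × 1.4142 = 0.1980
d₁ = [ln(420/410) + (0.072 + ½·0.14²)·2] / (σ√T) = (0.0241 + 0.1636) / 0.1980 = 0.9480 which rounds to 0.95
d₂ = 0.9480 − 0.1980 = 0.7500 which rounds to 0.75
Pr(exercise) under Q = N(d₂) = 0.7734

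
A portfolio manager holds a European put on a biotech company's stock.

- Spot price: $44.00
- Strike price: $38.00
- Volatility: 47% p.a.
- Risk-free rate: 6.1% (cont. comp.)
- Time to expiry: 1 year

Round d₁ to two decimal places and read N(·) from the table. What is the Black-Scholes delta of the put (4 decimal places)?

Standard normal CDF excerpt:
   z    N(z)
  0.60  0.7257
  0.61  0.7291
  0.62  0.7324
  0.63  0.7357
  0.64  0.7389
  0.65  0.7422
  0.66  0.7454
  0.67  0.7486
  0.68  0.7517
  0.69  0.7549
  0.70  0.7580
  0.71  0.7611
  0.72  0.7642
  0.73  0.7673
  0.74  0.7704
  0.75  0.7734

-0.2483

σ√T = 0.47 × 1.0000 = 0.4700
d₁ = [ln(44/38) + (0.061 + ½·0.47²)·1] / (σ√T) = (0.1466 + 0.1714) / 0.4700 = 0.6767 ⇒ 0.68
N(d₁) = N(0.68) = 0.7517
Δ_put = N(d₁) − 1 = 0.7517 − 1 = -0.2483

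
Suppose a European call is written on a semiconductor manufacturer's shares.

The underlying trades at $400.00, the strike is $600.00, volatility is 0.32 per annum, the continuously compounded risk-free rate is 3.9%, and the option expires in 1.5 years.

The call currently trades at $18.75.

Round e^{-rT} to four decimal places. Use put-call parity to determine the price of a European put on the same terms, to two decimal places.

$184.67

e^(−rT) = e^(−0.039·1.5) = 0.9432
Put-call parity: C − P = S − K·e^(−rT) = 400 − 600·0.9432 = 400 − 565.9200 = -165.9200
P = C − (C − P) = 18.75 − (-165.9200) = 184.6700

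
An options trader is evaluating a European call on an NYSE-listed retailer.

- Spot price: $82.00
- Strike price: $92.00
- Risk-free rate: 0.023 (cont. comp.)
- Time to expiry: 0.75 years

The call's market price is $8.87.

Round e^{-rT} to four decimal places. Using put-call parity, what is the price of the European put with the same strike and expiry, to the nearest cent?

$17.30

exp(−rT) = exp(−0.023·0.75) = 0.9829
Put-call parity: C − P = S − K·e^(−rT) = 82 − 92·0.9829 = 82 − 90.4268 = -8.4268
P = C − (C − P) = 8.87 − (-8.4268) = 17.2968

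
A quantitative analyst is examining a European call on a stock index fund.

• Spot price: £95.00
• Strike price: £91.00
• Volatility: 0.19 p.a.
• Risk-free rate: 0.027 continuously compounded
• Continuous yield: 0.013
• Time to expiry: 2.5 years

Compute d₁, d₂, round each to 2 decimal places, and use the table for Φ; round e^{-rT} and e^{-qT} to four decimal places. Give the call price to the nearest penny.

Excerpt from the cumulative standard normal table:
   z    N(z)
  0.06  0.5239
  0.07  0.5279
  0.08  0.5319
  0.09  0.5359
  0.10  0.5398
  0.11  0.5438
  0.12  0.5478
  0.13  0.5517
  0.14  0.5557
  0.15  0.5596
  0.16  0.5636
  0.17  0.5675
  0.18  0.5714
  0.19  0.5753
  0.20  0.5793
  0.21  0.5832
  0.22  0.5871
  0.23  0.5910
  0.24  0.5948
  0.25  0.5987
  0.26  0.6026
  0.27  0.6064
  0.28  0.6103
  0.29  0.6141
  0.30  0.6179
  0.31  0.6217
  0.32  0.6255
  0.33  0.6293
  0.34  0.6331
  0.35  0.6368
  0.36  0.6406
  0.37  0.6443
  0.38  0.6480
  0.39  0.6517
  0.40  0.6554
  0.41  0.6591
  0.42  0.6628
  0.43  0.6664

T = 2.5;  σ√T = 0.3004
ln(S/K) + (r − q + σ²/2)T = ln(95/91) + (0.027 − 0.013 + 0.19²/2)·2.5 = 0.0430 + 0.0801 = 0.1231
d₁ = 0.1231 / 0.3004 = 0.4099 ≈ 0.41
d₂ = d₁ − σ√T = 0.4099 − 0.3004 = 0.1095 ≈ 0.11
exp(−qT) = exp(−0.013·2.5) = 0.9680;  exp(−rT) = exp(−0.027·2.5) = 0.9347
N(d₁) = N(0.41) = 0.6591;  N(d₂) = N(0.11) = 0.5438
C = 95·0.9680·0.6591 − 91·0.9347·0.5438 = 60.6108 − 46.2544 = 14.3565

£14.36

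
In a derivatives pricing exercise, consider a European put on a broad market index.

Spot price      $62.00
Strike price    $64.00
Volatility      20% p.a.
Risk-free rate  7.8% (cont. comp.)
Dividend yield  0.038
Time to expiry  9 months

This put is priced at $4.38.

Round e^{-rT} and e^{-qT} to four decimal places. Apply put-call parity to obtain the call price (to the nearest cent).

exp(−qT) = exp(−0.038·0.75) = 0.9719;  exp(−rT) = exp(−0.078·0.75) = 0.9432
Put-call parity: C − P = S·e^(−qT) − K·e^(−rT) = 62·0.9719 − 64·0.9432 = 60.2578 − 60.3648 = -0.1070
C = P + (C − P) = 4.38 + (-0.1070) = 4.2730

$4.27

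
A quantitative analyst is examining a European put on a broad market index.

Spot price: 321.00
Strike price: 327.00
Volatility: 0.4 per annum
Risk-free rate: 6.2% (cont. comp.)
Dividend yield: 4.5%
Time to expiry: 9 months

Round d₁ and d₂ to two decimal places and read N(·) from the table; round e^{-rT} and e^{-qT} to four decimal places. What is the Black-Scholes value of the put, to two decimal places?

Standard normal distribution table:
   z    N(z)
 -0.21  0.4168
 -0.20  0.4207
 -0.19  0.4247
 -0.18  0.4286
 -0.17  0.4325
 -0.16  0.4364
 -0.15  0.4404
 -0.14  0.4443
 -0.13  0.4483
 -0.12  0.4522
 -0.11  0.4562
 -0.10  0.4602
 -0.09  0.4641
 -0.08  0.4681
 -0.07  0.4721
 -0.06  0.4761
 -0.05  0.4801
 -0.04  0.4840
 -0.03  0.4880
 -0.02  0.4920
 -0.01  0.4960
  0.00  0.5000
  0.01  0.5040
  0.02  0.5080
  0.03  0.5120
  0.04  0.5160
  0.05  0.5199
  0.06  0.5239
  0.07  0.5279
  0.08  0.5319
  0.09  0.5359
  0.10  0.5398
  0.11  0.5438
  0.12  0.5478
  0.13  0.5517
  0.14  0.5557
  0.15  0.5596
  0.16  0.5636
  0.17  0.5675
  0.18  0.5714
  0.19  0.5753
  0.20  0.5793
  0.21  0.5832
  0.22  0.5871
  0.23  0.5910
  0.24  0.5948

σ√T = 0.4 × 0.8660 = 0.3464
d₁ = [ln(321/327) + (0.062 − 0.045 + ½·0.4²)·0.75] / (σ√T) = (-0.0185 + 0.0728) / 0.3464 = 0.1566 → 0.16
d₂ = 0.1566 − 0.3464 = -0.1899 → -0.19
e^(−qT) = e^(−0.045·0.75) = 0.9668;  e^(−rT) = e^(−0.062·0.75) = 0.9546
P = 327·0.9546·N(0.19) − 321·0.9668·N(-0.16) = 327·0.9546·0.5753 − 321·0.9668·0.4364 = 179.5823 − 135.4336 = 44.1487

44.15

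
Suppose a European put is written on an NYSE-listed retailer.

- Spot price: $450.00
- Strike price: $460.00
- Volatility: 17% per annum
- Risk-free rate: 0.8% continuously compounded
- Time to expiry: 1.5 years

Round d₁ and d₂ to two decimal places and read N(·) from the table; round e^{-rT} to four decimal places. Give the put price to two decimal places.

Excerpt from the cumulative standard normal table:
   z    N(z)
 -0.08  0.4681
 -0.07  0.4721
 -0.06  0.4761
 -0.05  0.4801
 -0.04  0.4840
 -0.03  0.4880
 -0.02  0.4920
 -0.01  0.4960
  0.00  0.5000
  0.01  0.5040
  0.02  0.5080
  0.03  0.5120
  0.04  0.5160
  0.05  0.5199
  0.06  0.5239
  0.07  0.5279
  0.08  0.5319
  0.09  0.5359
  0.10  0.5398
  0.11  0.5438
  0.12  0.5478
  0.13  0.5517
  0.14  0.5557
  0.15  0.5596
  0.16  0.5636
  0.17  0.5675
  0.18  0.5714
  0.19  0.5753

$40.11

σ√T = 0.17·√1.5 = 0.2082
d₁ = [ln(450/460) + (0.008 + 0.17²/2)·1.5] / 0.2082 = [-0.0220 + 0.0337] / 0.2082 = 0.0562 → 0.06
d₂ = d₁ − σ√T = 0.0562 − 0.2082 = -0.1520 → -0.15
exp(−rT) = exp(−0.008·1.5) = 0.9881
N(−d₂) = N(0.15) = 0.5596;  N(−d₁) = N(-0.06) = 0.4761
P = 460·0.9881·0.5596 − 450·0.4761 = 254.3527 − 214.2450 = 40.1077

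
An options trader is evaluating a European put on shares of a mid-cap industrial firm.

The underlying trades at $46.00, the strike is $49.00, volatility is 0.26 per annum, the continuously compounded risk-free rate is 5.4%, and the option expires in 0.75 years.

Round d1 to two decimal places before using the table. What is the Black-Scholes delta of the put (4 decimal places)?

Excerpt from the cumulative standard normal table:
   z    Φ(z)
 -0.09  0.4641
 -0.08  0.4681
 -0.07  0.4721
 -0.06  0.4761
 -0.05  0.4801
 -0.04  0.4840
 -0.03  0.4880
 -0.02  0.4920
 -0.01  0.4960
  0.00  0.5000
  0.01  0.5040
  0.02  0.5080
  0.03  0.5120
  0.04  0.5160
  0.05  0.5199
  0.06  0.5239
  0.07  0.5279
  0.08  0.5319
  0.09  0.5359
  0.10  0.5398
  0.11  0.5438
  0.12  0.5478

T = 0.75;  σ√T = 0.2252
d₁ = [ln(46/49) + (0.054 + ½·0.26²)·0.75] / (σ√T) = (-0.0632 + 0.0659) / 0.2252 = 0.0119 → 0.01
N(d₁) = N(0.01) = 0.5040
Δ_put = N(d₁) − 1 = 0.5040 − 1 = -0.4960

-0.4960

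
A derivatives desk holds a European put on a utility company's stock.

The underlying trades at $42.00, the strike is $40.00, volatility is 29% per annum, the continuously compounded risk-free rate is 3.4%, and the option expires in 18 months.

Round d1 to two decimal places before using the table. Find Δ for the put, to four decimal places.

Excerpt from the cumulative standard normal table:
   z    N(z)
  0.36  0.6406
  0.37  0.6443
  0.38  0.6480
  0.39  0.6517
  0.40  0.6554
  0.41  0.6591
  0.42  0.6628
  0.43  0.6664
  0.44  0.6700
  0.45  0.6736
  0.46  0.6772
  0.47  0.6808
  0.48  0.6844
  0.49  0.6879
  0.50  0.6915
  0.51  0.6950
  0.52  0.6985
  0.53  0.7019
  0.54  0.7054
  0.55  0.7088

-0.3228

σ√T = 0.29·√1.5 = 0.3552
d₁ = [ln(42/40) + (0.034 + ½·0.29²)·1.5] / (σ√T) = (0.0488 + 0.1141) / 0.3552 = 0.4585 → 0.46
N(d₁) = N(0.46) = 0.6772
Δ_put = N(d₁) − 1 = 0.6772 − 1 = -0.3228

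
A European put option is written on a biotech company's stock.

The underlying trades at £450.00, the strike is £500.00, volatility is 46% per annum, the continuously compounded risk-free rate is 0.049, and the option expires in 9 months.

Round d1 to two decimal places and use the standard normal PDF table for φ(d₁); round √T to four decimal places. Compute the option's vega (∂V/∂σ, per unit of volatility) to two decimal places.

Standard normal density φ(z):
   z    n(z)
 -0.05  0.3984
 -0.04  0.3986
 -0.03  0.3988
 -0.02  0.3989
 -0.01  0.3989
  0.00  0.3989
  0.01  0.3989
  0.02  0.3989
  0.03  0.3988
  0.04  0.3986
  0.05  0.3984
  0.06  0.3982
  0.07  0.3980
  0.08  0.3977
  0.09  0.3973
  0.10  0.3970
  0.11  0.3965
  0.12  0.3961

σ√T = 0.46 × 0.8660 = 0.3984
ln(S/K) + (r + σ²/2)T = ln(450/500) + (0.049 + 0.46²/2)·0.75 = -0.1054 + 0.1161 = 0.0107
d₁ = 0.0107 / 0.3984 = 0.0270 → 0.03
√T = √0.75 = 0.8660
φ(d₁) = φ(0.03) = 0.3988
vega = S·φ(d₁)·√T = 450·0.3988·0.8660 = 155.4124

155.41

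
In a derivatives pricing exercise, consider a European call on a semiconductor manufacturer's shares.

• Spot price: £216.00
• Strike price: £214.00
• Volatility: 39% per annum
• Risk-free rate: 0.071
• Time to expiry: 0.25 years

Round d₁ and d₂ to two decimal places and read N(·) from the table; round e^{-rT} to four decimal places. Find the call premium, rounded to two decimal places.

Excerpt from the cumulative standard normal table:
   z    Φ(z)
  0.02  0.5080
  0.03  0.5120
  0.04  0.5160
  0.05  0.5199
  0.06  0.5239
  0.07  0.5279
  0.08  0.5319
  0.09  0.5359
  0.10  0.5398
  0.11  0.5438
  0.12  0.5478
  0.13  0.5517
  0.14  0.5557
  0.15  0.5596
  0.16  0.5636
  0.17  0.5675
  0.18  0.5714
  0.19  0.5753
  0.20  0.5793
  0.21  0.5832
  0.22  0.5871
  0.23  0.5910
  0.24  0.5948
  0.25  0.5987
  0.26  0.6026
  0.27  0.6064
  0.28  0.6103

σ√T = 0.39 × 0.5000 = 0.1950
ln(S/K) + (r + σ²/2)T = ln(216/214) + (0.071 + 0.39²/2)·0.25 = 0.0093 + 0.0368 = 0.0461
d₁ = 0.0461 / 0.1950 = 0.2362 ⇒ 0.24
d₂ = d₁ − σ√T = 0.2362 − 0.1950 = 0.0412 ⇒ 0.04
e^(−rT) = e^(−0.071·0.25) = 0.9824
N(d₁) = N(0.24) = 0.5948;  N(d₂) = N(0.04) = 0.5160
C = 216·0.5948 − 214·0.9824·0.5160 = 128.4768 − 108.4805 = 19.9963

£20.00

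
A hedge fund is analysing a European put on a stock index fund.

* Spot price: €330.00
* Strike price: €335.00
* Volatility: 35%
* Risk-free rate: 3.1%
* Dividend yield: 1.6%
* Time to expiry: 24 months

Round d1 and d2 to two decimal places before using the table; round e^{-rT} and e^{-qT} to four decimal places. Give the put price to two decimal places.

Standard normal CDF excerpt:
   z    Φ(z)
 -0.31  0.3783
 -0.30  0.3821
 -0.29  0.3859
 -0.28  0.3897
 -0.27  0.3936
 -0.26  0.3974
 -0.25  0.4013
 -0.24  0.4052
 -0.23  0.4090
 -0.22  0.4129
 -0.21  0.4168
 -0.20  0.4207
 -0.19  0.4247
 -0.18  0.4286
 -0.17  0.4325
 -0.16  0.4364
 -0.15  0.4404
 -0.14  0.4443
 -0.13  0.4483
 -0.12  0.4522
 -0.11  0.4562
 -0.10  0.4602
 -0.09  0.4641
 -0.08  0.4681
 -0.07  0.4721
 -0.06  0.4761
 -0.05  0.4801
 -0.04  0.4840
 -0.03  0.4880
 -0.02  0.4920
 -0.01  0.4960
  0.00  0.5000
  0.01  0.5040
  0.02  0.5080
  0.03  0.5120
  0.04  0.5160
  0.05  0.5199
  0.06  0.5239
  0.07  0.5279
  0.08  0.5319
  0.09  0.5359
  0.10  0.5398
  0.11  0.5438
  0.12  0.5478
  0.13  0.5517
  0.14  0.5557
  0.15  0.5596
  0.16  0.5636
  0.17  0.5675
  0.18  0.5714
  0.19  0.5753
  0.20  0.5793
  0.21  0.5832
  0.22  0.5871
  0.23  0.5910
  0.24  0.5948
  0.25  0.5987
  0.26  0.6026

σ√T = 0.35·√2 = 0.4950
d₁ = [ln(330/335) + (0.031 − 0.016 + 0.35²/2)·2] / 0.4950 = [-0.0150 + 0.1525] / 0.4950 = 0.2777 ⇒ 0.28
d₂ = d₁ − σ√T = 0.2777 − 0.4950 = -0.2173 ⇒ -0.22
e^(−qT) = e^(−0.016·2) = 0.9685;  e^(−rT) = e^(−0.031·2) = 0.9399
P = 335·0.9399·N(0.22) − 330·0.9685·N(-0.28) = 335·0.9399·0.5871 − 330·0.9685·0.3897 = 184.8581 − 124.5501 = 60.3081

€60.31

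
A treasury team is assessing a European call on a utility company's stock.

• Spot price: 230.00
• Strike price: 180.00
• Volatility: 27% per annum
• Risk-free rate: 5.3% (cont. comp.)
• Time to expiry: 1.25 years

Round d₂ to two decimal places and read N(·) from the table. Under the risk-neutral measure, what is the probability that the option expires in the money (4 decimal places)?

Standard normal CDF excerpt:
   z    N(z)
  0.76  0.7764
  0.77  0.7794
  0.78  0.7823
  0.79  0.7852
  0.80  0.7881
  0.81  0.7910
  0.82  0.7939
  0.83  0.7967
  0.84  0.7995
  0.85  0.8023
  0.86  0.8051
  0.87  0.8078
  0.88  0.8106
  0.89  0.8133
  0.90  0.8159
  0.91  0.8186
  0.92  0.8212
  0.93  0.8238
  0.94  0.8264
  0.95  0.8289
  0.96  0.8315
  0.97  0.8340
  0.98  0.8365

0.8106

σ√T = 0.27·√1.25 = 0.3019
d₁ = [ln(230/180) + (0.053 + 0.27²/2)·1.25] / 0.3019 = [0.2451 + 0.1118] / 0.3019 = 1.1824 → 1.18
d₂ = d₁ − σ√T = 1.1824 − 0.3019 = 0.8805 → 0.88
Risk-neutral Pr[S_T > K] = N(d₂) = N(0.88) = 0.8106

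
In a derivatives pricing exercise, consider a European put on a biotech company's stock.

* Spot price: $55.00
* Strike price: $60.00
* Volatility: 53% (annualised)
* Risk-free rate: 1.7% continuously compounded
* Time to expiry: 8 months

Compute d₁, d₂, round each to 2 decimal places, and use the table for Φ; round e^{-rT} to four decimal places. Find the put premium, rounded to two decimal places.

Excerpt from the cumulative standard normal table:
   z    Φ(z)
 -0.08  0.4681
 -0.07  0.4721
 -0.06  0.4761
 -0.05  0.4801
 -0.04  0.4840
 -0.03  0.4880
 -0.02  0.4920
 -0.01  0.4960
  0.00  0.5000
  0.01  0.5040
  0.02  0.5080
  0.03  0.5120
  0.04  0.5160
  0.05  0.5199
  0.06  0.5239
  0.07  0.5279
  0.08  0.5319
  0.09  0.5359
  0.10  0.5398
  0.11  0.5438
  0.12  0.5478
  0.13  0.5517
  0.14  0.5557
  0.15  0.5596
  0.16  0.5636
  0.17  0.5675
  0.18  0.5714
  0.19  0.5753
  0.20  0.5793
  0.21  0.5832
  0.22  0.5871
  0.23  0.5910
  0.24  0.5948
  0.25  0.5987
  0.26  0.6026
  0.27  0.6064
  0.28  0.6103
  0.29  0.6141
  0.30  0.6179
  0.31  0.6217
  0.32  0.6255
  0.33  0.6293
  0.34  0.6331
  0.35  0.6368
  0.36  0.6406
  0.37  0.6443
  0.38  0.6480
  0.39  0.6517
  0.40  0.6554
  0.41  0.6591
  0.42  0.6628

$12.04

T = 0.6667;  σ√T = 0.4327
ln(S/K) + (r + σ²/2)T = ln(55/60) + (0.017 + 0.53²/2)·0.6667 = -0.0870 + 0.1050 = 0.0180
d₁ = 0.0180 / 0.4327 = 0.0415 ≈ 0.04
d₂ = d₁ − σ√T = 0.0415 − 0.4327 = -0.3913 ≈ -0.39
e^(−rT) = e^(−0.017·0.6667) = 0.9887
P = 60·0.9887·N(0.39) − 55·N(-0.04) = 60·0.9887·0.6517 − 55·0.4840 = 38.6601 − 26.6200 = 12.0401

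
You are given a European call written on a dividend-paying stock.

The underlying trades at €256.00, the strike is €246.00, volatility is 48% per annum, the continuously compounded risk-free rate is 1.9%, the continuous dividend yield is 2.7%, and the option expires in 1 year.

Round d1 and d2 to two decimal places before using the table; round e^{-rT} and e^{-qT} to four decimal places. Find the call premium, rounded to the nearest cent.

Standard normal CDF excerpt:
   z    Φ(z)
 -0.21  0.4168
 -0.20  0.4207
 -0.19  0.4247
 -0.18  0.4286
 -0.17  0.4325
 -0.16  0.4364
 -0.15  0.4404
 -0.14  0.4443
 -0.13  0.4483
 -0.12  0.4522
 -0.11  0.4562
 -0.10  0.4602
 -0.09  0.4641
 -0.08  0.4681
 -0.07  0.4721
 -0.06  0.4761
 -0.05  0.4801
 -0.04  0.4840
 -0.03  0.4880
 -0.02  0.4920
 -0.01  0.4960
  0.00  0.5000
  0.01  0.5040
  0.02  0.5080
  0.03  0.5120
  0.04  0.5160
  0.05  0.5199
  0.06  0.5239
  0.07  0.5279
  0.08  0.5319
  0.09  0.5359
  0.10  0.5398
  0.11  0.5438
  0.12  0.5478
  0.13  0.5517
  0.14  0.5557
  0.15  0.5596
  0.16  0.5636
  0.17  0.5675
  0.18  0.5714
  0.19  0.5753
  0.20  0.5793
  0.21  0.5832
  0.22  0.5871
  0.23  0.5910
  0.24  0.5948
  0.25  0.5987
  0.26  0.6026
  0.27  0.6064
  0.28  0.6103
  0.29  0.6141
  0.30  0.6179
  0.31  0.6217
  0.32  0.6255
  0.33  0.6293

€50.53

σ√T = 0.48·√1 = 0.4800
ln(S/K) + (r − q + σ²/2)T = ln(256/246) + (0.019 − 0.027 + 0.48²/2)·1 = 0.0398 + 0.1072 = 0.1470
d₁ = 0.1470 / 0.4800 = 0.3063 ⇒ 0.31
d₂ = d₁ − σ√T = 0.3063 − 0.4800 = -0.1737 ⇒ -0.17
exp(−qT) = exp(−0.027·1) = 0.9734;  exp(−rT) = exp(−0.019·1) = 0.9812
C = 256·0.9734·N(0.31) − 246·0.9812·N(-0.17) = 256·0.9734·0.6217 − 246·0.9812·0.4325 = 154.9217 − 104.3948 = 50.5269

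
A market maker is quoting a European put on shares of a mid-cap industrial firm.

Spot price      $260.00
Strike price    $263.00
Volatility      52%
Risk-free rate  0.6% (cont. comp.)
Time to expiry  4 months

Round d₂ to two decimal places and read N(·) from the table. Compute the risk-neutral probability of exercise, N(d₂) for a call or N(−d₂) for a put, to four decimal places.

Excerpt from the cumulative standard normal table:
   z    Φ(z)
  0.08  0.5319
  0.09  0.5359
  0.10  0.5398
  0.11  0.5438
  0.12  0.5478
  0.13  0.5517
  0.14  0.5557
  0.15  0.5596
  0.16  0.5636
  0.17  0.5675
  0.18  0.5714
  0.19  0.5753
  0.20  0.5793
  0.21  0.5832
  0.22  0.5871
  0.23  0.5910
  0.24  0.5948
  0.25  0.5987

σ√T = 0.52 × 0.5774 = 0.3002
ln(S/K) + (r + σ²/2)T = ln(260/263) + (0.006 + 0.52²/2)·0.3333 = -0.0115 + 0.0471 = 0.0356
d₁ = 0.0356 / 0.3002 = 0.1186 → 0.12
d₂ = d₁ − σ√T = 0.1186 − 0.3002 = -0.1817 → -0.18
Risk-neutral Pr[S_T < K] = N(−d₂) = N(0.18) = 0.5714

0.5714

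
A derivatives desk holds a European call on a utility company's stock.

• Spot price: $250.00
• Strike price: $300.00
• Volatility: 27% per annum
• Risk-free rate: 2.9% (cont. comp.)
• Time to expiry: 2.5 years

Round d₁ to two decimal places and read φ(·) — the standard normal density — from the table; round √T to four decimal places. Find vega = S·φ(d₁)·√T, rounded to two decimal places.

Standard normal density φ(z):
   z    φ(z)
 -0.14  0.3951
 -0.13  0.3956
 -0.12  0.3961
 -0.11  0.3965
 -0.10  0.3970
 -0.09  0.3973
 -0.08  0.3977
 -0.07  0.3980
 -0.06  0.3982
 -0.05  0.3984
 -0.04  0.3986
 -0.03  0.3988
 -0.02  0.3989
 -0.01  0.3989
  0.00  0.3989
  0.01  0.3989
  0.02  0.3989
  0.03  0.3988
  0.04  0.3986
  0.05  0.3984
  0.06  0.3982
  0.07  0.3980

157.56

σ√T = 0.27·√2.5 = 0.4269
d₁ = [ln(250/300) + (0.029 + 0.27²/2)·2.5] / 0.4269 = [-0.1823 + 0.1636] / 0.4269 = -0.0438 ⇒ -0.04
√T = √2.5 = 1.5811
φ(d₁) = φ(-0.04) = 0.3986
vega = S·φ(d₁)·√T = 250·0.3986·1.5811 = 157.5566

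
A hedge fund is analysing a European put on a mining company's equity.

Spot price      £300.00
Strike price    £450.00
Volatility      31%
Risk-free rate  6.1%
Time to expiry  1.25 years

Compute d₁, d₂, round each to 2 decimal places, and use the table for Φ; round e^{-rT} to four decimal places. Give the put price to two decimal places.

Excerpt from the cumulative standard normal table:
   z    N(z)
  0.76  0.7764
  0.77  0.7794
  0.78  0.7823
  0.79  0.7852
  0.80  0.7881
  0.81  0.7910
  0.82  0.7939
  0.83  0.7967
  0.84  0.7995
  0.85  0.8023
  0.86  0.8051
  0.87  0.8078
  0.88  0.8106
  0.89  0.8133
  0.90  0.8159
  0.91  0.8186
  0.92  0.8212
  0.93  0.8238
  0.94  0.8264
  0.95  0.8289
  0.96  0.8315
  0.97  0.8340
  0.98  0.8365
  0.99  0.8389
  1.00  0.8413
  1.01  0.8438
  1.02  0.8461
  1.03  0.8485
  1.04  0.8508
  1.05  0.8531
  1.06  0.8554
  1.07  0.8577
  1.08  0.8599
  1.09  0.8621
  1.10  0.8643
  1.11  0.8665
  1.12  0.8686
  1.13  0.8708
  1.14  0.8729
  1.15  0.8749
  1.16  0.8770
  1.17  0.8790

£127.49

σ√T = 0.31·√1.25 = 0.3466
d₁ = [ln(300/450) + (0.061 + 0.31²/2)·1.25] / 0.3466 = [-0.4055 + 0.1363] / 0.3466 = -0.7766 → -0.78
d₂ = d₁ − σ√T = -0.7766 − 0.3466 = -1.1232 → -1.12
exp(−rT) = exp(−0.061·1.25) = 0.9266
N(−d₂) = N(1.12) = 0.8686;  N(−d₁) = N(0.78) = 0.7823
P = 450·0.9266·0.8686 − 300·0.7823 = 362.1801 − 234.6900 = 127.4901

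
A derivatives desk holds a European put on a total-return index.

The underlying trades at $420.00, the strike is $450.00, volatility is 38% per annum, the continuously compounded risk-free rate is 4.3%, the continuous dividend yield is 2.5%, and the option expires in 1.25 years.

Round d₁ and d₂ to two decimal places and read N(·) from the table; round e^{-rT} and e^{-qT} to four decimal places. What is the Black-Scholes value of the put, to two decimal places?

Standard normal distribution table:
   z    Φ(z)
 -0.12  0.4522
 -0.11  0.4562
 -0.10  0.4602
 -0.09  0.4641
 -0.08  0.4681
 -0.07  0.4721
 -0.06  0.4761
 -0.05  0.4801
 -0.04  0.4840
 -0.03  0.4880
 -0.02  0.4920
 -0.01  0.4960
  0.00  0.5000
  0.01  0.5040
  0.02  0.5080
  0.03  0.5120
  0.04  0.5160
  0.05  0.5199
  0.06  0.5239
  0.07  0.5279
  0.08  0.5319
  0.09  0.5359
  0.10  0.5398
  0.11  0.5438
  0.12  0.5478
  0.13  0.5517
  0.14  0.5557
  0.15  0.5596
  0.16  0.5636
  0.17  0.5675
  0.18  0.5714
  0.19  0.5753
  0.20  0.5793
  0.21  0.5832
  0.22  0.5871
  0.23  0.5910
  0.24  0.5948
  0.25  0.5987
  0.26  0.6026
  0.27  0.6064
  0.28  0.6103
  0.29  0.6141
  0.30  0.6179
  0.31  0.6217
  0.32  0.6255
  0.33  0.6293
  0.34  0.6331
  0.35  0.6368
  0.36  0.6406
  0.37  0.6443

$79.42

σ√T = 0.38 × 1.1180 = 0.4249
d₁ = [ln(420/450) + (0.043 − 0.025 + ½·0.38²)·1.25] / (σ√T) = (-0.0690 + 0.1128) / 0.4249 = 0.1030 which rounds to 0.10
d₂ = 0.1030 − 0.4249 = -0.3219 which rounds to -0.32
e^(−qT) = e^(−0.025·1.25) = 0.9692;  e^(−rT) = e^(−0.043·1.25) = 0.9477
N(−d₂) = N(0.32) = 0.6255;  N(−d₁) = N(-0.10) = 0.4602
P = 450·0.9477·0.6255 − 420·0.9692·0.4602 = 266.7539 − 187.3309 = 79.4230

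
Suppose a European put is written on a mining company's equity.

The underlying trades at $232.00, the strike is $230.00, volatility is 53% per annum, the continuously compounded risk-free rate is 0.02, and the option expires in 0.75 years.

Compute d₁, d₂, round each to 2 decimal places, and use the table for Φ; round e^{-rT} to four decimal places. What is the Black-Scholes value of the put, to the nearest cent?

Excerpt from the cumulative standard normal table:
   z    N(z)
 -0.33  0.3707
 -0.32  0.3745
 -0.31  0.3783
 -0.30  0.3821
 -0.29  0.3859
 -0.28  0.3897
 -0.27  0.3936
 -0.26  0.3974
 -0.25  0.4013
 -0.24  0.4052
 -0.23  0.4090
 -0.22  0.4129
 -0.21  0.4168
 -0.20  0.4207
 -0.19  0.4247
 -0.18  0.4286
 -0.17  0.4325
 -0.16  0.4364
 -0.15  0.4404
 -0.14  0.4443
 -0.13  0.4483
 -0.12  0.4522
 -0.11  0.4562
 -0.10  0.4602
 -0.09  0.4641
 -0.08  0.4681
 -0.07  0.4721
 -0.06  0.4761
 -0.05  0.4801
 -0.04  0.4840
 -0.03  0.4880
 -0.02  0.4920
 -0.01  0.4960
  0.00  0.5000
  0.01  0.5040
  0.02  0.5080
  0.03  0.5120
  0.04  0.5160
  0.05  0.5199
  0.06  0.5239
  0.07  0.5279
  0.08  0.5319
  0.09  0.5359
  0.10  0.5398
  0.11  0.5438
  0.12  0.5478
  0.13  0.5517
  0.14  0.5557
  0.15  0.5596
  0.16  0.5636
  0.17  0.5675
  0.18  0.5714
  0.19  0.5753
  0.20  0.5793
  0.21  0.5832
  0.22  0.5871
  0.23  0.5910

$39.05

T = 0.75;  σ√T = 0.4590
d₁ = [ln(232/230) + (0.02 + 0.53²/2)·0.75] / 0.4590 = [0.0087 + 0.1203] / 0.4590 = 0.2810 ≈ 0.28
d₂ = d₁ − σ√T = 0.2810 − 0.4590 = -0.1780 ≈ -0.18
e^(−rT) = e^(−0.02·0.75) = 0.9851
N(−d₂) = N(0.18) = 0.5714;  N(−d₁) = N(-0.28) = 0.3897
P = 230·0.9851·0.5714 − 232·0.3897 = 129.4638 − 90.4104 = 39.0534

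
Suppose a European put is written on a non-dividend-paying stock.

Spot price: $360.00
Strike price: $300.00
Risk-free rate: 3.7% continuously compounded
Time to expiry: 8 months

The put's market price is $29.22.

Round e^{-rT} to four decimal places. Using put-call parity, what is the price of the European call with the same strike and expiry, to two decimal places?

$96.54

e^(−rT) = e^(−0.037·0.6667) = 0.9756
Put-call parity: C − P = S − K·e^(−rT) = 360 − 300·0.9756 = 360 − 292.6800 = 67.3200
C = P + (C − P) = 29.22 + (67.3200) = 96.5400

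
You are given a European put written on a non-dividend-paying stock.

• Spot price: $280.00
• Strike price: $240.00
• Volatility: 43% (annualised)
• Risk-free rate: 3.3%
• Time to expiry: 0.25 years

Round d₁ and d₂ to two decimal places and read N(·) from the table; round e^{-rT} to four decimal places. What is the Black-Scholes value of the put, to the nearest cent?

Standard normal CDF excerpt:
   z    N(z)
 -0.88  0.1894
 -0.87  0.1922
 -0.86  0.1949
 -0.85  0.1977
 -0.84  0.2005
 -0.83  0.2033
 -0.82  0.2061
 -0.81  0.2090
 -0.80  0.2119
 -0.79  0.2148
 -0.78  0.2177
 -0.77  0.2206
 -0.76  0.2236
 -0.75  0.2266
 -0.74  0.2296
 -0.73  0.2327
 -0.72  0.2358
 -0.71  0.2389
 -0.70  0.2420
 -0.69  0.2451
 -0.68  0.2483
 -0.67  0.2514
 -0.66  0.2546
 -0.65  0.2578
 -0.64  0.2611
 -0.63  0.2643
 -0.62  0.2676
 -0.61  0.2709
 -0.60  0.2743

T = 0.25;  σ√T = 0.2150
d₁ = [ln(280/240) + (0.033 + ½·0.43²)·0.25] / (σ√T) = (0.1542 + 0.0314) / 0.2150 = 0.8629 ≈ 0.86
d₂ = 0.8629 − 0.2150 = 0.6479 ≈ 0.65
e^(−rT) = e^(−0.033·0.25) = 0.9918
N(−d₂) = N(-0.65) = 0.2578;  N(−d₁) = N(-0.86) = 0.1949
P = 240·0.9918·0.2578 − 280·0.1949 = 61.3646 − 54.5720 = 6.7926

$6.79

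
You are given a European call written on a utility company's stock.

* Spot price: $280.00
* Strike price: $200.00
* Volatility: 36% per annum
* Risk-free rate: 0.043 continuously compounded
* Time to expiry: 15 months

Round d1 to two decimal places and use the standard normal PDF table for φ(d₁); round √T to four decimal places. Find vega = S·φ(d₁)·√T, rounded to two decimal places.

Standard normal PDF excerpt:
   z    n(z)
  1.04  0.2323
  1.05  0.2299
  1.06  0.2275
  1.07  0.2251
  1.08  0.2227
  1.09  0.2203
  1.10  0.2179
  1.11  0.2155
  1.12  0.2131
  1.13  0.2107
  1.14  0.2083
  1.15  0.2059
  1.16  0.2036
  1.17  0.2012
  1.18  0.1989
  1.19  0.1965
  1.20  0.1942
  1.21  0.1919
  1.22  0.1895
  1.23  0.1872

T = 1.25;  σ√T = 0.4025
d₁ = [ln(280/200) + (0.043 + 0.36²/2)·1.25] / 0.4025 = [0.3365 + 0.1347] / 0.4025 = 1.1708 → 1.17
√T = √1.25 = 1.1180
φ(d₁) = φ(1.17) = 0.2012
vega = S·φ(d₁)·√T = 280·0.2012·1.1180 = 62.9836

62.98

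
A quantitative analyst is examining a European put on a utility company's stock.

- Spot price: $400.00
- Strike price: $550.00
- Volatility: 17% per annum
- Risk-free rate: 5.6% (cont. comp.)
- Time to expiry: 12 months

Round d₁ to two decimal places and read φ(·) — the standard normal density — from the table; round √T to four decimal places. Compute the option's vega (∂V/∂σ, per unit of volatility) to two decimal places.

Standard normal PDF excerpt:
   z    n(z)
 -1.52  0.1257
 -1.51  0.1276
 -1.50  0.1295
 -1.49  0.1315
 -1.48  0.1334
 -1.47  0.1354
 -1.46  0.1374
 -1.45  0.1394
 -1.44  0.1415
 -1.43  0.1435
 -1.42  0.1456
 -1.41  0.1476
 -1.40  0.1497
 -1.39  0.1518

σ√T = 0.17·√1 = 0.1700
d₁ = [ln(400/550) + (0.056 + ½·0.17²)·1] / (σ√T) = (-0.3185 + 0.0704) / 0.1700 = -1.4588 which rounds to -1.46
√T = √1 = 1.0000
φ(d₁) = φ(-1.46) = 0.1374
vega = S·φ(d₁)·√T = 400·0.1374·1.0000 = 54.9600

54.96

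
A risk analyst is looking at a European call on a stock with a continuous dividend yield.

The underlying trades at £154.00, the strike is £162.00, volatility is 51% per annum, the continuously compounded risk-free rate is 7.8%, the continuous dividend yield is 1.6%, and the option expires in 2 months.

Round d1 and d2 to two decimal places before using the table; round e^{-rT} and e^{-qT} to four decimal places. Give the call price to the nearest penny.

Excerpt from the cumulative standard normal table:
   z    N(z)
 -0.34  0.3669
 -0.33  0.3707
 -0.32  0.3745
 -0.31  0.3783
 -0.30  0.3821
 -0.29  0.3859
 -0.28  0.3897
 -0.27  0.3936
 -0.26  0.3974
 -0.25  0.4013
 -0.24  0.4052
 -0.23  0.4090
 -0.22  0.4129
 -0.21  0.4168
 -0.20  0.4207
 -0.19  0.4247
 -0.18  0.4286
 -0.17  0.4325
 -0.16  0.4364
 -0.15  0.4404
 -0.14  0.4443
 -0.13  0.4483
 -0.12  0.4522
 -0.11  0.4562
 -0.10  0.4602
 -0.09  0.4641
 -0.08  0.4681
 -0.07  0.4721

£10.18

T = 0.1667;  σ√T = 0.2082
d₁ = [ln(154/162) + (0.078 − 0.016 + 0.51²/2)·0.1667] / 0.2082 = [-0.0506 + 0.0320] / 0.2082 = -0.0895 → -0.09
d₂ = d₁ − σ√T = -0.0895 − 0.2082 = -0.2977 → -0.30
e^(−qT) = e^(−0.016·0.1667) = 0.9973;  e^(−rT) = e^(−0.078·0.1667) = 0.9871
C = 154·0.9973·N(-0.09) − 162·0.9871·N(-0.30) = 154·0.9973·0.4641 − 162·0.9871·0.3821 = 71.2784 − 61.1017 = 10.1767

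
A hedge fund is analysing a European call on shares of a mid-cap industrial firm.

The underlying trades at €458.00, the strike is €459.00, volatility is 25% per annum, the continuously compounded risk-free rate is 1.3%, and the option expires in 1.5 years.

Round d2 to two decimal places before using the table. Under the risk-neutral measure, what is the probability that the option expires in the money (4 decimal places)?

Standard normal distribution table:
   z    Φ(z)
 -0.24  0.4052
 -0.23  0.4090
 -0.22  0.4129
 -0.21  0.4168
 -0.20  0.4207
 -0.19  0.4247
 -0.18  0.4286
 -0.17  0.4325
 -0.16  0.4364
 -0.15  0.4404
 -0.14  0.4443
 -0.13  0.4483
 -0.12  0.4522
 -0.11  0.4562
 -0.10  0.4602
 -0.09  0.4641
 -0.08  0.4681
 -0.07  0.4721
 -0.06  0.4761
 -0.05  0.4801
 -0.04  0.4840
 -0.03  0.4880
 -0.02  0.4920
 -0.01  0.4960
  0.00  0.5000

T = 1.5;  σ√T = 0.3062
ln(S/K) + (r + σ²/2)T = ln(458/459) + (0.013 + 0.25²/2)·1.5 = -0.0022 + 0.0664 = 0.0642
d₁ = 0.0642 / 0.3062 = 0.2097 ⇒ 0.21
d₂ = d₁ − σ√T = 0.2097 − 0.3062 = -0.0965 ⇒ -0.10
Pr(exercise) under Q = N(d₂) = 0.4602

0.4602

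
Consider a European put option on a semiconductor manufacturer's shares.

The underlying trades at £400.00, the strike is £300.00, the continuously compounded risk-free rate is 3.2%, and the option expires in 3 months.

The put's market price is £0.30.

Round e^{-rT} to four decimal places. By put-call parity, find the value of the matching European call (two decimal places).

£102.70

exp(−rT) = exp(−0.032·0.25) = 0.9920
Put-call parity: C − P = S − K·e^(−rT) = 400 − 300·0.9920 = 400 − 297.6000 = 102.4000
C = P + (C − P) = 0.30 + (102.4000) = 102.7000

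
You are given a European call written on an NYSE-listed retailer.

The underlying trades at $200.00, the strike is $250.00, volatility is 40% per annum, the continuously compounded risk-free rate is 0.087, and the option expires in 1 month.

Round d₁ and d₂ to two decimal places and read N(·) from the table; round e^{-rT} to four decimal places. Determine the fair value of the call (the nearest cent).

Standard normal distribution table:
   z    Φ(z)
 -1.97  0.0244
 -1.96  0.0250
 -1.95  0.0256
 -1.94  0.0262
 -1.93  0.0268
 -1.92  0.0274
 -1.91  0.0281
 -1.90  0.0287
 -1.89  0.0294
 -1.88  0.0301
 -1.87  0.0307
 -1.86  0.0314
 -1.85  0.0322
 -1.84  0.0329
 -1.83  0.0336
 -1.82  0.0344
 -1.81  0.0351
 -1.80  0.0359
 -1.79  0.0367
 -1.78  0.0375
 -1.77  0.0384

σ√T = 0.4 × 0.2887 = 0.1155
d₁ = [ln(200/250) + (0.087 + 0.4²/2)·0.08333] / 0.1155 = [-0.2231 + 0.0139] / 0.1155 = -1.8120 which rounds to -1.81
d₂ = d₁ − σ√T = -1.8120 − 0.1155 = -1.9274 which rounds to -1.93
exp(−rT) = exp(−0.087·0.08333) = 0.9928
C = 200·N(-1.81) − 250·0.9928·N(-1.93) = 200·0.0351 − 250·0.9928·0.0268 = 7.0200 − 6.6518 = 0.3682

$0.37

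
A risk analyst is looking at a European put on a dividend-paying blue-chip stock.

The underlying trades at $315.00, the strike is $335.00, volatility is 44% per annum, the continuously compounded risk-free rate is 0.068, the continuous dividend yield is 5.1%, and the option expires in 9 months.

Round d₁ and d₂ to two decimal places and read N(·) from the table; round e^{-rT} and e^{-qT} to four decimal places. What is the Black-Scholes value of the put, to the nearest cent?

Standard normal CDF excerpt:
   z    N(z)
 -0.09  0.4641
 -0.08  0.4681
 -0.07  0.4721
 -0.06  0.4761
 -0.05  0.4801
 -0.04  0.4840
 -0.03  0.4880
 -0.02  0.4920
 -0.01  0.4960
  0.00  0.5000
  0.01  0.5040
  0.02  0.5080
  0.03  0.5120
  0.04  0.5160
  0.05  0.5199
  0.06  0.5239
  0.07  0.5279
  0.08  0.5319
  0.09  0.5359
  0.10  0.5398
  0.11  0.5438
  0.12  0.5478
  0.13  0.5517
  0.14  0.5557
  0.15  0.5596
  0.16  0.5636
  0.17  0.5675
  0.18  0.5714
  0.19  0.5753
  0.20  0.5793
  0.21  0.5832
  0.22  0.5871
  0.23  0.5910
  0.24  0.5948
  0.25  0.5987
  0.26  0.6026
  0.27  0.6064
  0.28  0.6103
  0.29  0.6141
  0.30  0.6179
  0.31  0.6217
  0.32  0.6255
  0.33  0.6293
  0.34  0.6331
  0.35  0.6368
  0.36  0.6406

$54.78

σ√T = 0.44 × 0.8660 = 0.3811
d₁ = [ln(315/335) + (0.068 − 0.051 + 0.44²/2)·0.75] / 0.3811 = [-0.0616 + 0.0854] / 0.3811 = 0.0624 ⇒ 0.06
d₂ = d₁ − σ√T = 0.0624 − 0.3811 = -0.3186 ⇒ -0.32
e^(−qT) = e^(−0.051·0.75) = 0.9625;  e^(−rT) = e^(−0.068·0.75) = 0.9503
N(−d₂) = N(0.32) = 0.6255;  N(−d₁) = N(-0.06) = 0.4761
P = 335·0.9503·0.6255 − 315·0.9625·0.4761 = 199.1282 − 144.3476 = 54.7807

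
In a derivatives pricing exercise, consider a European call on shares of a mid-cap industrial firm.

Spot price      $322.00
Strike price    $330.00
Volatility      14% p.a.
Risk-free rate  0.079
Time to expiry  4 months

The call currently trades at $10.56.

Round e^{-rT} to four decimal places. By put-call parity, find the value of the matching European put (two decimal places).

exp(−rT) = exp(−0.079·0.3333) = 0.9740
Put-call parity: C − P = S − K·e^(−rT) = 322 − 330·0.9740 = 322 − 321.4200 = 0.5800
P = C − (C − P) = 10.56 − (0.5800) = 9.9800

$9.98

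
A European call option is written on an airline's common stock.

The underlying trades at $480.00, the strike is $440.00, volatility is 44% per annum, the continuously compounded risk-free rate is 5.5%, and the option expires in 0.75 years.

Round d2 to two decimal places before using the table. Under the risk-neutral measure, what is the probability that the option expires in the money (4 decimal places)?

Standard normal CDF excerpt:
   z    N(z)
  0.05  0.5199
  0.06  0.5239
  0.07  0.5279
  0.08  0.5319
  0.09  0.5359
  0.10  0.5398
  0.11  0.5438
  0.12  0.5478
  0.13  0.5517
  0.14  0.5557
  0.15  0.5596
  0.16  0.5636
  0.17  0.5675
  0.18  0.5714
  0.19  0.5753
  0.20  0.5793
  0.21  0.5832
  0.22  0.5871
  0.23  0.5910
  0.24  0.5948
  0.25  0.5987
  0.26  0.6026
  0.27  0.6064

0.5596

σ√T = 0.44·√0.75 = 0.3811
ln(S/K) + (r + σ²/2)T = ln(480/440) + (0.055 + 0.44²/2)·0.75 = 0.0870 + 0.1138 = 0.2009
d₁ = 0.2009 / 0.3811 = 0.5271 ⇒ 0.53
d₂ = d₁ − σ√T = 0.5271 − 0.3811 = 0.1461 ⇒ 0.15
Pr(exercise) under Q = N(d₂) = 0.5596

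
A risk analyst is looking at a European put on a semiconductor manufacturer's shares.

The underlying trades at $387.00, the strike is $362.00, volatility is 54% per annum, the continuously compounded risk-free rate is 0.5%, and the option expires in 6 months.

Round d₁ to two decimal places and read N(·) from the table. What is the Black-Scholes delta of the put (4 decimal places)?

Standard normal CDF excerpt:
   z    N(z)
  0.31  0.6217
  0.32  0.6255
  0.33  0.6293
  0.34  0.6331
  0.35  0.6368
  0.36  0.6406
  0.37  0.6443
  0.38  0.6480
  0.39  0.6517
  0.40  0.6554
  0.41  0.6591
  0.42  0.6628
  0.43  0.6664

σ√T = 0.54·√0.5 = 0.3818
ln(S/K) + (r + σ²/2)T = ln(387/362) + (0.005 + 0.54²/2)·0.5 = 0.0668 + 0.0754 = 0.1422
d₁ = 0.1422 / 0.3818 = 0.3724 ≈ 0.37
N(d₁) = N(0.37) = 0.6443
Δ_put = N(d₁) − 1 = 0.6443 − 1 = -0.3557

-0.3557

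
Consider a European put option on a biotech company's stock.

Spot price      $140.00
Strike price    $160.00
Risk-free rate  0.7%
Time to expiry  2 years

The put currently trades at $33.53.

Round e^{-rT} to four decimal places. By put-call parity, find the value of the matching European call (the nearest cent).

e^(−rT) = e^(−0.007·2) = 0.9861
Put-call parity: C − P = S − K·e^(−rT) = 140 − 160·0.9861 = 140 − 157.7760 = -17.7760
C = P + (C − P) = 33.53 + (-17.7760) = 15.7540

$15.75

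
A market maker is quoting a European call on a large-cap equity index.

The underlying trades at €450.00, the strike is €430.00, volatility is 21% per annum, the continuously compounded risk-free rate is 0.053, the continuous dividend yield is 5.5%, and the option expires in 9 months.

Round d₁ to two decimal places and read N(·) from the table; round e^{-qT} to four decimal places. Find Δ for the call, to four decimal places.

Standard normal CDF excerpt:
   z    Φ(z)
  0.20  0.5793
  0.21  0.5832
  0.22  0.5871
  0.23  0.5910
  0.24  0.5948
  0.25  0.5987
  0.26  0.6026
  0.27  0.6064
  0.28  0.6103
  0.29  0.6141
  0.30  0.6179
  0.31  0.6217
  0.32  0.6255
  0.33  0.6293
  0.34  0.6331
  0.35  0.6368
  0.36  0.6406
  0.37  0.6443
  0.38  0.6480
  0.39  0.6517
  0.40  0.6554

T = 0.75;  σ√T = 0.1819
d₁ = [ln(450/430) + (0.053 − 0.055 + 0.21²/2)·0.75] / 0.1819 = [0.0455 + 0.0150] / 0.1819 = 0.3327 ⇒ 0.33
N(d₁) = N(0.33) = 0.6293
Δ_call = e^(−qT)·N(d₁) = 0.9596·0.6293 = 0.6039

0.6039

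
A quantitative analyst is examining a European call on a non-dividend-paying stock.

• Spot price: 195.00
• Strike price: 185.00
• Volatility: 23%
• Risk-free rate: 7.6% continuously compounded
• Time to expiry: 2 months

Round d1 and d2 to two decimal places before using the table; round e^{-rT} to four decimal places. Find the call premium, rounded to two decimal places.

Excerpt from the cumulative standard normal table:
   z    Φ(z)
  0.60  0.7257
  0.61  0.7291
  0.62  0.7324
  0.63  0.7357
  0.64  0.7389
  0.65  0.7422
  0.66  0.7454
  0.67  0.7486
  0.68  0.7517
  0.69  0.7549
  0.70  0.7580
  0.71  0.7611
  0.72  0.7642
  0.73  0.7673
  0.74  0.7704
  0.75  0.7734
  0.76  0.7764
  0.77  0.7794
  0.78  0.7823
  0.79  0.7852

14.65

T = 0.1667;  σ√T = 0.0939
d₁ = [ln(195/185) + (0.076 + 0.23²/2)·0.1667] / 0.0939 = [0.0526 + 0.0171] / 0.0939 = 0.7425 → 0.74
d₂ = d₁ − σ√T = 0.7425 − 0.0939 = 0.6486 → 0.65
e^(−rT) = e^(−0.076·0.1667) = 0.9874
C = 195·N(0.74) − 185·0.9874·N(0.65) = 195·0.7704 − 185·0.9874·0.7422 = 150.2280 − 135.5769 = 14.6511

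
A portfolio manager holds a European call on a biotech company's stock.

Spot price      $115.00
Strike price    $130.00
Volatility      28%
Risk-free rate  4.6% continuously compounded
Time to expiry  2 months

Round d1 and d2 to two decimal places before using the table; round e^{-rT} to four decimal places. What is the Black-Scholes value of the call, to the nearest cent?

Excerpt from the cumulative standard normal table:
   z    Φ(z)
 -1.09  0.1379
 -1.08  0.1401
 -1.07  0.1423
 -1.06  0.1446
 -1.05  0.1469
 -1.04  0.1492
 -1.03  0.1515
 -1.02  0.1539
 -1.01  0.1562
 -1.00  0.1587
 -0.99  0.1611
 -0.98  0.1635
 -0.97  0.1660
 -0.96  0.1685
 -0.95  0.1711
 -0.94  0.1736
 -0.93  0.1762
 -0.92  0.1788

σ√T = 0.28·√0.1667 = 0.1143
d₁ = [ln(115/130) + (0.046 + 0.28²/2)·0.1667] / 0.1143 = [-0.1226 + 0.0142] / 0.1143 = -0.9483 ≈ -0.95
d₂ = d₁ − σ√T = -0.9483 − 0.1143 = -1.0626 ≈ -1.06
exp(−rT) = exp(−0.046·0.1667) = 0.9924
N(d₁) = N(-0.95) = 0.1711;  N(d₂) = N(-1.06) = 0.1446
C = 115·0.1711 − 130·0.9924·0.1446 = 19.6765 − 18.6551 = 1.0214

$1.02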